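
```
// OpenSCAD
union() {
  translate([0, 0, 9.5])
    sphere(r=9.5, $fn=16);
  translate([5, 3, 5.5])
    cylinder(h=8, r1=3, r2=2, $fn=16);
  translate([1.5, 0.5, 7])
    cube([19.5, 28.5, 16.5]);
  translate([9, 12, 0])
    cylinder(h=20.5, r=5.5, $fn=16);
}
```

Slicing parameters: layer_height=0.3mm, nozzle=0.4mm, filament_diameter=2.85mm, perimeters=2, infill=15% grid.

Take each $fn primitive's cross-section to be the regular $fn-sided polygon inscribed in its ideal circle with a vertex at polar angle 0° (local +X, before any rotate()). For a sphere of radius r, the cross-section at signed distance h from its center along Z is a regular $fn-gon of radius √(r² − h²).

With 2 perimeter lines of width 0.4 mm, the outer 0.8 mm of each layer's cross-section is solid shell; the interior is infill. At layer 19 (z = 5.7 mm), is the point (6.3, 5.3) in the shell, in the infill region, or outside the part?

shell

At z = 5.7 mm: the r=9.5 sphere slices to a regular 16-gon of circumradius 8.707 (√(r²−h²) with h=3.8 from center); the cone at (5, 3) contributes a regular 16-gon of circumradius 2.975 (interpolated between r1=3 and r2=2 at t=0.025); the cube at (1.5, 0.5) is absent (z outside [7, 23.5]); the r=5.5 cylinder at (9, 12) contributes a regular 16-gon of circumradius 5.5; Merging all regions: the regions partially overlap (shared area 26.76 mm²), so overlapping operands fuse into one piece — 2 connected regions. Overall, the cross-section has 2 separate islands. The nearest boundary edge runs (6.16, 6.16)→(6.66, 5.40); distance from the point to it = 0.36 mm. (Shell/infill is judged within the island containing the point — the largest one.) The point is inside the cross-section, 0.36 mm from the nearest boundary — within the 0.8 mm shell band (2 × 0.4).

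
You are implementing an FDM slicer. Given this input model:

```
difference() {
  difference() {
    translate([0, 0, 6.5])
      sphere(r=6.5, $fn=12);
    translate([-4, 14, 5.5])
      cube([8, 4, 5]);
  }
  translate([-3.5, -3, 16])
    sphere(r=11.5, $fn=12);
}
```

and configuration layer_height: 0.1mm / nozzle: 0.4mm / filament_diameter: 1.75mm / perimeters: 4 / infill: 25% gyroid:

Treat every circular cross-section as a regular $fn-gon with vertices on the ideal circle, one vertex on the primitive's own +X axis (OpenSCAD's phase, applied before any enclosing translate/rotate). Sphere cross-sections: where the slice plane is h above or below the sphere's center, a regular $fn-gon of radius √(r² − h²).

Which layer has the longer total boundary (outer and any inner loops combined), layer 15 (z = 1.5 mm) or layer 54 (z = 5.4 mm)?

layer 54 (z = 5.4 mm)

Layer 15 (z = 1.5): the sphere: section is a regular 12-gon, circumradius = √(r²−h²) = √(6.5²−5²) = 4.153 (perimeter = 2·12·4.153·sin(180°/12) = 25.80 mm); the cube at (-4, 14) does not reach this height (z outside [5.5, 10.5]); Subtracting the remaining from the first: none of the subtracted shapes is present at this height, so the r=6.5 sphere is unchanged — boundary = 25.80 mm; the sphere at (-3.5, -3) is absent (|z−center|=14.500 > r=11.5); After the difference (first − rest): none of the subtracted shapes is present at this height, so that combined region is unchanged — boundary = 25.80 mm. So its perimeter = 25.80 mm. Layer 54 (z = 5.4): the r=6.5 sphere contributes a regular 12-gon of circumradius √(6.5²−1.1²) = 6.406 (perimeter = 2·12·6.406·sin(180°/12) = 39.79 mm); the cube at (-4, 14) is absent (z outside [5.5, 10.5]); After the difference (first − rest): none of the subtracted shapes is present at this height, so the r=6.5 sphere is unchanged — boundary = 39.79 mm; the r=11.5 sphere at (-3.5, -3) contributes a regular 12-gon of circumradius √(11.5²−10.6²) = 4.460 (perimeter = 2·12·4.460·sin(180°/12) = 27.70 mm); After the difference (first − rest): starting from that combined region, the r=11.5 sphere at (-3.5, -3) partially overlaps it — only the 39.41 mm² overlap (of its 59.67 mm²) is removed, clipping the outline — boundary = 44.07 mm. So its perimeter = 44.07 mm. Layer 54 is larger (44.07 vs 25.80 mm).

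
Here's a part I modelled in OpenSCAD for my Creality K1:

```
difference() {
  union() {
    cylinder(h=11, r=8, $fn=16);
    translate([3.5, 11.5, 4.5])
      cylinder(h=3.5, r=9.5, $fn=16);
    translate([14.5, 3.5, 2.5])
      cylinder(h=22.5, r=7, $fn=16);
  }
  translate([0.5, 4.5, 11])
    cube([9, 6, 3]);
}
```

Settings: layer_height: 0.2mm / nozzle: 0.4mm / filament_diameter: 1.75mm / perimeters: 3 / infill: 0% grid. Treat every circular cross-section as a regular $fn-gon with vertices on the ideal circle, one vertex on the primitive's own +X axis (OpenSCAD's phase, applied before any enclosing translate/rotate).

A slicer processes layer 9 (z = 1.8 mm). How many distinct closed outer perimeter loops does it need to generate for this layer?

At z = 1.8 mm: the r=8 cylinder contributes a regular 16-gon of circumradius 8; the cylinder at (3.5, 11.5) is absent (z outside [4.5, 8]); the cylinder at (14.5, 3.5) does not reach this height (z outside [2.5, 25]); Combining (union): only the r=8 cylinder is present, so the union is just that shape — 1 connected region; the cube at (0.5, 4.5) is absent (z outside [11, 14]); Subtracting the remaining from the first: none of the subtracted shapes is present at this height, so the result so far is unchanged — 1 connected region. The result has 1 disconnected region.

1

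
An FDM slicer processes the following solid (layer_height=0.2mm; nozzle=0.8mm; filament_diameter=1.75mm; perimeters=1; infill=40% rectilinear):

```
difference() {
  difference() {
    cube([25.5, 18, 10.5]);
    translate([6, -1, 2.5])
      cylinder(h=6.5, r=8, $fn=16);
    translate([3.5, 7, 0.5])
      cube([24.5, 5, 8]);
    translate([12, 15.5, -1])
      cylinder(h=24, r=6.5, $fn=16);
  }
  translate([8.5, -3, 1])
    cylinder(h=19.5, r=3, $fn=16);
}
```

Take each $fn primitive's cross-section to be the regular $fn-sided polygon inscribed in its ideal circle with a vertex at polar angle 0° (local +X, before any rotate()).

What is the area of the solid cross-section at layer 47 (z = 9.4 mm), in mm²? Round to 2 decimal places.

363.07 mm²

At z = 9.4 mm: the cube (footprint 25.5×18) is included at this height (area 459.00 mm²); the cylinder at (6, -1) is not intersected at this z (z outside [2.5, 9]); the cube at (3.5, 7) does not reach this height (z outside [0.5, 8.5]); the cylinder at (12, 15.5): section is a regular 16-gon, circumradius r=6.5 (area = (16/2)·6.500²·sin(360°/16) = 129.35 mm²); Taking the first minus the rest: starting from the 25.5×18 cube (459.00 mm²), the r=6.5 cylinder at (12, 15.5) partially overlaps it — only the 95.93 mm² overlap (of its 129.35 mm²) is removed, clipping the outline — area = 363.07 mm²; the r=3 cylinder at (8.5, -3) gives a regular 16-gon of circumradius 3 (constant along its height) (area = (16/2)·3.000²·sin(360°/16) = 27.55 mm²); After the difference (first − rest): starting from the result so far (363.07 mm²), the r=3 cylinder at (8.5, -3) misses the remaining region (no effect) — area = 363.07 mm². Overall, the cross-section is a single solid region. Net area = 363.07 mm².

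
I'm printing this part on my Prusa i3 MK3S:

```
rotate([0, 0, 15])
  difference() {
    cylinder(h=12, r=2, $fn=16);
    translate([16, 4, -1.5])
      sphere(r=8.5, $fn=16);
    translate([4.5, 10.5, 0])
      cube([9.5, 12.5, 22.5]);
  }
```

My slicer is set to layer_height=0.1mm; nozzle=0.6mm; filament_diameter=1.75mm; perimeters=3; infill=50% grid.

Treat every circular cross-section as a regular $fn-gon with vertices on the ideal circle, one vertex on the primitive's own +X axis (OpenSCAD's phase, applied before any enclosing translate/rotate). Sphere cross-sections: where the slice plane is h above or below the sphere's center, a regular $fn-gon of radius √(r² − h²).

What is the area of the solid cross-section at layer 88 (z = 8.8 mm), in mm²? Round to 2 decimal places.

At z = 8.8 mm: the r=2 cylinder contributes a regular 16-gon of circumradius 2 (area = (16/2)·2.000²·sin(360°/16) = 12.25 mm²); the sphere at (16, 4) is not intersected at this z (|z−center|=10.300 > r=8.5); the cube at (4.5, 10.5) (footprint 9.5×12.5) is included at this height (area 118.75 mm²); Taking the first minus the rest: starting from the r=2 cylinder (12.25 mm²), the 9.5×12.5 cube at (4.5, 10.5) misses the remaining region (no effect) — area = 12.25 mm²; (rotated 15° about Z; rotation is an isometry so areas/perimeters/island counts are preserved). Overall, the cross-section is a single solid region. Net area = 12.25 mm².

12.25 mm²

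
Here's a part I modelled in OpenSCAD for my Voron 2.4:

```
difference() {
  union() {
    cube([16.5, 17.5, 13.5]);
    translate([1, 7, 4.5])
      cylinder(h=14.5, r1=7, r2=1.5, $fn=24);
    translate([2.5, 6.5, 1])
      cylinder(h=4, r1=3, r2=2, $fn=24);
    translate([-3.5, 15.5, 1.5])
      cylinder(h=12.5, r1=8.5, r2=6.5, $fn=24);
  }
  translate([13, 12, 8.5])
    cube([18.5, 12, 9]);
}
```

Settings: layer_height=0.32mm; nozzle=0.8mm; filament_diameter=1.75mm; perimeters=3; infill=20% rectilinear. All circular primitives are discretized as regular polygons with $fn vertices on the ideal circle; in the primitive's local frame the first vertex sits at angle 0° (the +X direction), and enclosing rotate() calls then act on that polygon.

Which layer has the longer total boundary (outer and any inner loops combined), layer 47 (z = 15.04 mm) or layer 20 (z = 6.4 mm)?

Layer 47 (z = 15.04): the cube is absent (z outside [0, 13.5]); the cone at (1, 7): at t=0.727 of its height the radius interpolates to r₁+(r₂−r₁)t = 3.002, giving a regular 24-gon of that circumradius (perimeter = 2·24·3.002·sin(180°/24) = 18.81 mm); the cone at (2.5, 6.5) does not reach this height (z outside [1, 5]); the cone at (-3.5, 15.5) is absent (z outside [1.5, 14]); Taking the union: only the cone at (1, 7) is present, so the union is just that shape — boundary = 18.81 mm; the cube at (13, 12) is present — its section is the full 18.5×12 rectangle (perimeter 61.00 mm); Subtracting the remaining from the first: starting from the result so far, the 18.5×12 cube at (13, 12) misses the remaining region (no effect) — boundary = 18.81 mm. So its perimeter = 18.81 mm. Layer 20 (z = 6.4): the 16.5×17.5 cube contributes its full rectangle (perimeter 68.00 mm); the cone at (1, 7) (r1=7→r2=1.5) has section circumradius 6.279 here — a regular 24-gon (perimeter = 2·24·6.279·sin(180°/24) = 39.34 mm); the cone at (2.5, 6.5) is not intersected at this z (z outside [1, 5]); the cone at (-3.5, 15.5): at t=0.392 of its height the radius interpolates to r₁+(r₂−r₁)t = 7.716, giving a regular 24-gon of that circumradius (perimeter = 2·24·7.716·sin(180°/24) = 48.34 mm); Taking the union: the regions partially overlap (shared area 121.17 mm²), so the edge portions inside another operand are dropped and the merged outline is re-measured after clipping — boundary = 89.81 mm; the cube at (13, 12) is absent (z outside [8.5, 17.5]); Taking the first minus the rest: none of the subtracted shapes is present at this height, so the result so far is unchanged — boundary = 89.81 mm. So its perimeter = 89.81 mm. Layer 20 is larger (89.81 vs 18.81 mm).

layer 20 (z = 6.4 mm)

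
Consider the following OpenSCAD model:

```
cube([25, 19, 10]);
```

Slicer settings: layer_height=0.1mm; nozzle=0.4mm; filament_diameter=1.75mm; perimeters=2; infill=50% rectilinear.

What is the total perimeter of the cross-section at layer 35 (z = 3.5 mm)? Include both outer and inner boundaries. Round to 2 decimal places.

At z = 3.5 mm: the cube (footprint 25×19) is included at this height (perimeter 88.00 mm). Overall, the cross-section is a single solid region. Total boundary length (outer) = 88.00 mm.

88.00 mm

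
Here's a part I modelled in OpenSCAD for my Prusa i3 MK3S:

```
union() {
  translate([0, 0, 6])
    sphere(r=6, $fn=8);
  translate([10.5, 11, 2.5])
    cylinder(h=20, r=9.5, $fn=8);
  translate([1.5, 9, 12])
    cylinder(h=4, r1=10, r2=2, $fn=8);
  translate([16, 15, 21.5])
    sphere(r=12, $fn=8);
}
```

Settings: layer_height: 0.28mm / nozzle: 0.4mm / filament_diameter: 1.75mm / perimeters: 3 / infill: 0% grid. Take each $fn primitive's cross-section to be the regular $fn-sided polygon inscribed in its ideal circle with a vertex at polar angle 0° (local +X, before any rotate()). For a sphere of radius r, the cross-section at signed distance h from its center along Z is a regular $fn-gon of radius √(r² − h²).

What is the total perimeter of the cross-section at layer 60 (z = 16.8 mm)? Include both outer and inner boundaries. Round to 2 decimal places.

At z = 16.8 mm: the sphere is not intersected at this z (|z−center|=10.800 > r=6); the r=9.5 cylinder at (10.5, 11) contributes a regular 8-gon of circumradius 9.5 (perimeter = 2·8·9.500·sin(180°/8) = 58.17 mm); the cone at (1.5, 9) does not reach this height (z outside [12, 16]); the sphere at (16, 15): section is a regular 8-gon, circumradius = √(r²−h²) = √(12²−4.7²) = 11.041 (perimeter = 2·8·11.041·sin(180°/8) = 67.61 mm); Combining (union): the regions partially overlap (shared area 167.17 mm²), so the edge portions inside another operand are dropped and the merged outline is re-measured after clipping — boundary = 77.43 mm. Overall, the cross-section is a single solid region. Total boundary length (outer) = 77.43 mm.

77.43 mm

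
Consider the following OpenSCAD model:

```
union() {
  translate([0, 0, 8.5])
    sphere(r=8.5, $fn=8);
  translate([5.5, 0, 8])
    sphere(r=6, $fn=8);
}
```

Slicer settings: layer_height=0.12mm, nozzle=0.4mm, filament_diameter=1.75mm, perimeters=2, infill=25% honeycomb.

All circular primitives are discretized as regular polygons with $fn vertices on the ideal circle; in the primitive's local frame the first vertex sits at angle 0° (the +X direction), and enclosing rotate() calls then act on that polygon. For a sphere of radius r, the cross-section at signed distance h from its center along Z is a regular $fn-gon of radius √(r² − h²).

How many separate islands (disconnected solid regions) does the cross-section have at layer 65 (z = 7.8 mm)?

1

At z = 7.8 mm: the r=8.5 sphere contributes a regular 8-gon of circumradius √(8.5²−0.7²) = 8.471; the r=6 sphere at (5.5, 0) slices to a regular 8-gon of circumradius 5.997 (√(r²−h²) with h=0.2 from center); Taking the union: the regions partially overlap (shared area 71.48 mm²), so overlapping operands fuse into one piece — 1 connected region. Overall, the cross-section is a single solid region. Island count = 1.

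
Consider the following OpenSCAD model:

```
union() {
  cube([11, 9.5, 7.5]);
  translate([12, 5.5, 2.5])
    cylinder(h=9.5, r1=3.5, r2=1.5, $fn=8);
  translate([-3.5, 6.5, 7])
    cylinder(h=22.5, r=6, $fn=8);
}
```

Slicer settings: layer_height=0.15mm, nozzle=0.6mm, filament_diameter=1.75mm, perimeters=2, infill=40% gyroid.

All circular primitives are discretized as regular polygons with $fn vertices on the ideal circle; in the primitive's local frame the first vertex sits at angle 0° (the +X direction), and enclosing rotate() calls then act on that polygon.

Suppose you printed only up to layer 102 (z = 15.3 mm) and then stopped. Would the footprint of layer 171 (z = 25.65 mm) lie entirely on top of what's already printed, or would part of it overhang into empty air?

Compare the two slices. At z = 15.3: the cube is absent (z outside [0, 7.5]); the cone at (12, 5.5) is absent (z outside [2.5, 12]); the r=6 cylinder at (-3.5, 6.5) contributes a regular 8-gon of circumradius 6 (area = (8/2)·6.000²·sin(360°/8) = 101.82 mm²); Combining (union): only the r=6 cylinder at (-3.5, 6.5) is present, so the union is just that shape — area = 101.82 mm². At z = 25.65: the cube is absent (z outside [0, 7.5]); the cone at (12, 5.5) does not reach this height (z outside [2.5, 12]); the r=6 cylinder at (-3.5, 6.5) gives a regular 8-gon of circumradius 6 (constant along its height) (area = (8/2)·6.000²·sin(360°/8) = 101.82 mm²); Taking the union: only the r=6 cylinder at (-3.5, 6.5) is present, so the union is just that shape — area = 101.82 mm². Checking containment: the cross-section at z = 25.65 is a subset of the cross-section at z = 15.3.

entirely on top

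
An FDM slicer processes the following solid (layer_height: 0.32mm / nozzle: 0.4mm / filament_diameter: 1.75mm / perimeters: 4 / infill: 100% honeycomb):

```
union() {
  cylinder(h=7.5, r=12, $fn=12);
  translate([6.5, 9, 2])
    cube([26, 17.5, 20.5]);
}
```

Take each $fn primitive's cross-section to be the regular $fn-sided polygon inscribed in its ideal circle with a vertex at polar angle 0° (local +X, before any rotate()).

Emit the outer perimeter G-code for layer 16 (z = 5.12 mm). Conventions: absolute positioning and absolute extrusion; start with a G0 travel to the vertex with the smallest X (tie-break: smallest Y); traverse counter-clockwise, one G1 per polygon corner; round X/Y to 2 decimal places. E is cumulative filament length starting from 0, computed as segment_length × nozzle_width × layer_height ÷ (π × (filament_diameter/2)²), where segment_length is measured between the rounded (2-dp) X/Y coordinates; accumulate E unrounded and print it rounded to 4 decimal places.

G0 X-12.00 Y0.00 Z5.12
G1 X-10.39 Y-6.00 E0.3306
G1 X-6.00 Y-10.39 E0.6610
G1 X0.00 Y-12.00 E0.9916
G1 X6.00 Y-10.39 E1.3222
G1 X10.39 Y-6.00 E1.6526
G1 X12.00 Y0.00 E1.9831
G1 X10.39 Y6.00 E2.3137
G1 X7.39 Y9.00 E2.5395
G1 X32.50 Y9.00 E3.8758
G1 X32.50 Y26.50 E4.8071
G1 X6.50 Y26.50 E6.1907
G1 X6.50 Y9.89 E7.0746
G1 X6.00 Y10.39 E7.1122
G1 X0.00 Y12.00 E7.4428
G1 X-6.00 Y10.39 E7.7734
G1 X-10.39 Y6.00 E8.1038
G1 X-12.00 Y0.00 E8.4344

At z = 5.12 mm: the cylinder: section is a regular 12-gon, circumradius r=12; the 26×17.5 cube at (6.5, 9) contributes its full rectangle; Combining (union): the regions partially overlap (shared area 0.40 mm²), so overlapping operands fuse into one piece — 1 connected region. The outline is a single polygon with 17 vertices. Extrusion per mm of travel: 0.4 × 0.32 / (π × 0.875²) = 0.053216. Accumulating E over each segment gives final E = 8.4344.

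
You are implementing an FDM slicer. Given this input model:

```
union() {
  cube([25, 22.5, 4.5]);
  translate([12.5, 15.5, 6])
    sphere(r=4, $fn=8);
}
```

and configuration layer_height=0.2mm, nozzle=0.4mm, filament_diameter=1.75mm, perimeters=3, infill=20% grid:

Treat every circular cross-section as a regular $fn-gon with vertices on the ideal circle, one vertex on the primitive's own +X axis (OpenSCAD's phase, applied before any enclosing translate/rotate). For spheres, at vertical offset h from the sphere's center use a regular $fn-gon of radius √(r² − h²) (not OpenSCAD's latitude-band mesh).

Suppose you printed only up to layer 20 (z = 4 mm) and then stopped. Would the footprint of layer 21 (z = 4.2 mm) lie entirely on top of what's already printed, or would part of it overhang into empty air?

Compare the two slices. At z = 4: the cube (footprint 25×22.5) is included at this height (area 562.50 mm²); the sphere at (12.5, 15.5): section is a regular 8-gon, circumradius = √(r²−h²) = √(4²−2²) = 3.464 (area = (8/2)·3.464²·sin(360°/8) = 33.94 mm²); Merging all regions: the r=4 sphere at (12.5, 15.5) lies entirely inside the 25×22.5 cube, so the union is just the 25×22.5 cube — area = 562.50 mm². At z = 4.2: the cube (footprint 25×22.5) is included at this height (area 562.50 mm²); the r=4 sphere at (12.5, 15.5) slices to a regular 8-gon of circumradius 3.572 (√(r²−h²) with h=1.8 from center) (area = (8/2)·3.572²·sin(360°/8) = 36.09 mm²); Merging all regions: the r=4 sphere at (12.5, 15.5) lies entirely inside the 25×22.5 cube, so the union is just the 25×22.5 cube — area = 562.50 mm². Checking containment: the cross-section at z = 4.2 is a subset of the cross-section at z = 4.

entirely on top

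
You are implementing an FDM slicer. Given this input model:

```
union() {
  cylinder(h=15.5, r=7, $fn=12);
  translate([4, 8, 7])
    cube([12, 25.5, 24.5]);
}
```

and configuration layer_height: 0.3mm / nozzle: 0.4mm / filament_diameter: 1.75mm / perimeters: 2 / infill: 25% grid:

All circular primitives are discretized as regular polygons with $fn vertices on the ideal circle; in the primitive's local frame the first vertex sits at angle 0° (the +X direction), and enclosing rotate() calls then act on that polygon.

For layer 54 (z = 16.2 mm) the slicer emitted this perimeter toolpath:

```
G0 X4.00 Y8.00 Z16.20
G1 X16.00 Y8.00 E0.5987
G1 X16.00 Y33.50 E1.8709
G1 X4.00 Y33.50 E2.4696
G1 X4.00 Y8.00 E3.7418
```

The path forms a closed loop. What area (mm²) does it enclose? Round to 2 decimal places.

306.00 mm²

Apply the shoelace formula to the sequence of (X, Y) vertices; enclosed area = 306.00 mm².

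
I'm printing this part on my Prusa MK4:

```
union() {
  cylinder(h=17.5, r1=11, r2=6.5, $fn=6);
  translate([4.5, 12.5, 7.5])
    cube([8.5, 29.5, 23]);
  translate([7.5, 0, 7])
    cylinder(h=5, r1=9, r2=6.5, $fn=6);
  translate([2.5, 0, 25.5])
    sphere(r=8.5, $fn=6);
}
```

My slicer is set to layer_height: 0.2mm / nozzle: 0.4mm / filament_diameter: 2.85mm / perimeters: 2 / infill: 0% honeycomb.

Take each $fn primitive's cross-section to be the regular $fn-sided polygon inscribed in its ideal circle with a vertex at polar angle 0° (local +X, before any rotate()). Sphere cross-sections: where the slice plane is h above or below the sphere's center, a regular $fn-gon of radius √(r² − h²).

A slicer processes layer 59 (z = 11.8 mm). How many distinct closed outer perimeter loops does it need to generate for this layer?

2

At z = 11.8 mm: the cone contributes a regular 6-gon of circumradius 7.966 (interpolated between r1=11 and r2=6.5 at t=0.674); the cube at (4.5, 12.5) (footprint 8.5×29.5) is included at this height; the cone at (7.5, 0): at t=0.960 of its height the radius interpolates to r₁+(r₂−r₁)t = 6.600, giving a regular 6-gon of that circumradius; the sphere at (2.5, 0) is not intersected at this z (|z−center|=13.700 > r=8.5); Taking the union: the regions partially overlap (shared area 43.05 mm²), so overlapping operands fuse into one piece — 2 connected regions. The result has 2 disconnected regions.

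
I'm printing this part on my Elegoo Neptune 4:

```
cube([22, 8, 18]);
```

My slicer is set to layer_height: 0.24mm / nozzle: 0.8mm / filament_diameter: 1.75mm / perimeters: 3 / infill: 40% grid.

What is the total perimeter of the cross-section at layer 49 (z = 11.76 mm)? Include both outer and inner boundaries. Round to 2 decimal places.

At z = 11.76 mm: the 22×8 cube contributes its full rectangle (perimeter 60.00 mm). Overall, the cross-section is a single solid region. Total boundary length (outer) = 60.00 mm.

60.00 mm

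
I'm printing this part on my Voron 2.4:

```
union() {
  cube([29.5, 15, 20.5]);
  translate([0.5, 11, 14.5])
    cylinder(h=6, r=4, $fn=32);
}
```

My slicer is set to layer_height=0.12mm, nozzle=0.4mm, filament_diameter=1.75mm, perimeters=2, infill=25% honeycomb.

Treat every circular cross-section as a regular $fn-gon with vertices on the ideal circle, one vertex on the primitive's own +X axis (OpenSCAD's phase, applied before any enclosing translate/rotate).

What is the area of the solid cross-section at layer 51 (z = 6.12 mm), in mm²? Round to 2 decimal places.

442.50 mm²

At z = 6.12 mm: the cube is present — its section is the full 29.5×15 rectangle (area 442.50 mm²); the cylinder at (0.5, 11) is not intersected at this z (z outside [14.5, 20.5]); Merging all regions: only the 29.5×15 cube is present, so the union is just that shape — area = 442.50 mm². Overall, the cross-section is a single solid region. Net area = 442.50 mm².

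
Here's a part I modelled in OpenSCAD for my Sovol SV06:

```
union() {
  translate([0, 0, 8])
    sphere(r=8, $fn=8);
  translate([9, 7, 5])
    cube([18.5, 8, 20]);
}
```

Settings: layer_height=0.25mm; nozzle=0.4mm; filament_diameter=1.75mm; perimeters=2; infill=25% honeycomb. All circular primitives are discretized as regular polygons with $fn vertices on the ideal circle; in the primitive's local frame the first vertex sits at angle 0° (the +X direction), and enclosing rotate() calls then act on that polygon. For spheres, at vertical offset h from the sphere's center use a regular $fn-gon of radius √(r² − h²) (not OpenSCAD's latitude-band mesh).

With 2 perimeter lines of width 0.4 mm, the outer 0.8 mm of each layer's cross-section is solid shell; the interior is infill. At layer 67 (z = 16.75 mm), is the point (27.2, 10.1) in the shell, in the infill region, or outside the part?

At z = 16.75 mm: the sphere is not intersected at this z (|z−center|=8.750 > r=8); the cube at (9, 7) (footprint 18.5×8) is included at this height; Merging all regions: only the 18.5×8 cube at (9, 7) is present, so the union is just that shape — 1 connected region. Overall, the cross-section is a single solid region. The nearest boundary edge runs (27.50, 7.00)→(27.50, 15.00); distance from the point to it = 0.30 mm. The point is inside the cross-section, 0.30 mm from the nearest boundary — within the 0.8 mm shell band (2 × 0.4).

shell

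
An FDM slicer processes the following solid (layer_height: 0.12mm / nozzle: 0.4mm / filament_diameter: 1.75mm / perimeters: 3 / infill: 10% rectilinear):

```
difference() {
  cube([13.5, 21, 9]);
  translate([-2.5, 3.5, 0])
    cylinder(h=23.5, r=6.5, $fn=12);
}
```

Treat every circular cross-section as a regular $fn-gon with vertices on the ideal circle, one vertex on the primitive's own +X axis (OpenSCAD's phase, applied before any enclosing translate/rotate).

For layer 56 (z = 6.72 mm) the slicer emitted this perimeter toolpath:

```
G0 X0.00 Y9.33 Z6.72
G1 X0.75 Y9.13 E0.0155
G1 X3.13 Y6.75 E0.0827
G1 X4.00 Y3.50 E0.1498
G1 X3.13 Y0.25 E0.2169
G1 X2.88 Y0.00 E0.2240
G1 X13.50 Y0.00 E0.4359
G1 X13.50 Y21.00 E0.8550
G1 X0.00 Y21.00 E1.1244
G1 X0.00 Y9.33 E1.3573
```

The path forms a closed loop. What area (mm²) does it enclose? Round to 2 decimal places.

254.88 mm²

Apply the shoelace formula to the sequence of (X, Y) vertices; enclosed area = 254.88 mm².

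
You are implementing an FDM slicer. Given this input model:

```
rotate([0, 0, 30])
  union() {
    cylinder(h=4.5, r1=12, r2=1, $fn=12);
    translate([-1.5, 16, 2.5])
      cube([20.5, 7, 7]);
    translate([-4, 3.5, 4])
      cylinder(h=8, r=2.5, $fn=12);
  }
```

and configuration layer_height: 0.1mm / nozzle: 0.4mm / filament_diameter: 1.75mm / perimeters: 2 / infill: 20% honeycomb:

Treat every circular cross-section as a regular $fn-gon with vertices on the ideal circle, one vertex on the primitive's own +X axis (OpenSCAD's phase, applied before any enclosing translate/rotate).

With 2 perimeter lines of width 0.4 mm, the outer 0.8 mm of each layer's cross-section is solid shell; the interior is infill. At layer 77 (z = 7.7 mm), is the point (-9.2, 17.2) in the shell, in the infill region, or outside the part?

infill

At z = 7.7 mm: the cone is absent (z outside [0, 4.5]); the cube at (-1.5, 16) (footprint 20.5×7) is included at this height; the cylinder at (-4, 3.5): section is a regular 12-gon, circumradius r=2.5; Taking the union: the 2 present regions are separate (no shared area or edge), so areas and boundary lengths simply add and each stays a separate island — 2 connected regions; (whole slice rotated 30° about Z — lengths, areas and connectivity unchanged). Overall, the cross-section has 2 separate islands. Undo the 30° rotation: the query point maps to (0.633, 19.496) in the un-rotated model frame. The nearest boundary edge runs (-1.50, 16.00)→(-1.50, 23.00); distance from the point to it = 2.13 mm. (Shell/infill is judged within the island containing the point — the largest one.) The point is inside the cross-section and 2.13 mm from the nearest boundary — more than the 0.8 mm shell width (2 × 0.4), so it's in the infill interior.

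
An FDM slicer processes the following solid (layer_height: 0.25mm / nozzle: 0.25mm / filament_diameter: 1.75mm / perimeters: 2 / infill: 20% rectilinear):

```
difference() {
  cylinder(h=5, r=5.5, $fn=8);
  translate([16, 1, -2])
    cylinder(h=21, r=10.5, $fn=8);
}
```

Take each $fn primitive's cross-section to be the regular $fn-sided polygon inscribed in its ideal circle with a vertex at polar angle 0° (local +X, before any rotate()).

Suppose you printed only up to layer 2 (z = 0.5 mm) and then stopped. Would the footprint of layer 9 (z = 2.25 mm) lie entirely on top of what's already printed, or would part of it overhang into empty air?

entirely on top

Compare the two slices. At z = 0.5: the r=5.5 cylinder gives a regular 8-gon of circumradius 5.5 (constant along its height) (area = (8/2)·5.500²·sin(360°/8) = 85.56 mm²); the r=10.5 cylinder at (16, 1) contributes a regular 8-gon of circumradius 10.5 (area = (8/2)·10.500²·sin(360°/8) = 311.83 mm²); Taking the first minus the rest: starting from the r=5.5 cylinder (85.56 mm²), the r=10.5 cylinder at (16, 1) misses the remaining region (no effect) — area = 85.56 mm². At z = 2.25: the cylinder: section is a regular 8-gon, circumradius r=5.5 (area = (8/2)·5.500²·sin(360°/8) = 85.56 mm²); the r=10.5 cylinder at (16, 1) contributes a regular 8-gon of circumradius 10.5 (area = (8/2)·10.500²·sin(360°/8) = 311.83 mm²); Subtracting the remaining from the first: starting from the r=5.5 cylinder (85.56 mm²), the r=10.5 cylinder at (16, 1) misses the remaining region (no effect) — area = 85.56 mm². Checking containment: the cross-section at z = 2.25 is a subset of the cross-section at z = 0.5.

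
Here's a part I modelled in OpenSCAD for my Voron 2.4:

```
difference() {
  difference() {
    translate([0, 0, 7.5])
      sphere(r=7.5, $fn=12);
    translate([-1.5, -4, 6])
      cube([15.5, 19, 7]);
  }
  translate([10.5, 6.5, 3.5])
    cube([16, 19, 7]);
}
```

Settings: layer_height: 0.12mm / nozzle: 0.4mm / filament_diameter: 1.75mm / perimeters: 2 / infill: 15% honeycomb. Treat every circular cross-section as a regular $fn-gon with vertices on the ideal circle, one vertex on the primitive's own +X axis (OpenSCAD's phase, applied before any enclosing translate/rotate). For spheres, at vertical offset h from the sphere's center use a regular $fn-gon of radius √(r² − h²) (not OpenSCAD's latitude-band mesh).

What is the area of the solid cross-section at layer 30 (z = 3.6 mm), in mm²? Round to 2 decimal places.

At z = 3.6 mm: the r=7.5 sphere slices to a regular 12-gon of circumradius 6.406 (√(r²−h²) with h=3.9 from center) (area = (12/2)·6.406²·sin(360°/12) = 123.12 mm²); the cube at (-1.5, -4) is not intersected at this z (z outside [6, 13]); After the difference (first − rest): none of the subtracted shapes is present at this height, so the r=7.5 sphere is unchanged — area = 123.12 mm²; the cube at (10.5, 6.5) is present — its section is the full 16×19 rectangle (area 304.00 mm²); Subtracting the remaining from the first: starting from that combined region (123.12 mm²), the 16×19 cube at (10.5, 6.5) misses the remaining region (no effect) — area = 123.12 mm². Overall, the cross-section is a single solid region. Net area = 123.12 mm².

123.12 mm²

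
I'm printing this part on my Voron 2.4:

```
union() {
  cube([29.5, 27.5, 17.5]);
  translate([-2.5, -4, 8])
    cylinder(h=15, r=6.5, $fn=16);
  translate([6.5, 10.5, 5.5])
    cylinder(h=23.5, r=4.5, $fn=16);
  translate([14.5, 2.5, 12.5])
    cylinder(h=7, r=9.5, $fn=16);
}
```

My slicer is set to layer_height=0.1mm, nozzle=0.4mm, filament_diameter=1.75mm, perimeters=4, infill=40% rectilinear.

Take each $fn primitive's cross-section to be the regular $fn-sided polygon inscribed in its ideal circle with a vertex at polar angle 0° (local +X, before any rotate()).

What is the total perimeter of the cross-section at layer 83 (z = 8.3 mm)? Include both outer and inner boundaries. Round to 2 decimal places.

At z = 8.3 mm: the 29.5×27.5 cube contributes its full rectangle (perimeter 114.00 mm); the cylinder at (-2.5, -4): section is a regular 16-gon, circumradius r=6.5 (perimeter = 2·16·6.500·sin(180°/16) = 40.58 mm); the r=4.5 cylinder at (6.5, 10.5) gives a regular 16-gon of circumradius 4.5 (constant along its height) (perimeter = 2·16·4.500·sin(180°/16) = 28.09 mm); the cylinder at (14.5, 2.5) is absent (z outside [12.5, 19.5]); Combining (union): the regions partially overlap (shared area 64.83 mm²), so the edge portions inside another operand are dropped and the merged outline is re-measured after clipping — boundary = 146.85 mm. Overall, the cross-section is a single solid region. Total boundary length (outer) = 146.85 mm.

146.85 mm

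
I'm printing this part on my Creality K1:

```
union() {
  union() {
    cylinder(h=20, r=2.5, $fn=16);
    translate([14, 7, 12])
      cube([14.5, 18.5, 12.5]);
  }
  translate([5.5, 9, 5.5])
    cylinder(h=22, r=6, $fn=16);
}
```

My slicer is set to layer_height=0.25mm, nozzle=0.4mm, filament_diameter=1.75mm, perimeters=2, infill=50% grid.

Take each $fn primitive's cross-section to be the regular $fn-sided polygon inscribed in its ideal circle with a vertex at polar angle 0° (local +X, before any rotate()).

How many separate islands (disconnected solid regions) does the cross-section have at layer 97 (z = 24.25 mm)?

At z = 24.25 mm: the cylinder is not intersected at this z (z outside [0, 20]); the 14.5×18.5 cube at (14, 7) contributes its full rectangle; Merging all regions: only the 14.5×18.5 cube at (14, 7) is present, so the union is just that shape — 1 connected region; the r=6 cylinder at (5.5, 9) gives a regular 16-gon of circumradius 6 (constant along its height); Combining (union): the 2 present regions are separate (no shared area or edge), so areas and boundary lengths simply add and each stays a separate island — 2 connected regions. Overall, the cross-section has 2 separate islands. Island count = 2.

2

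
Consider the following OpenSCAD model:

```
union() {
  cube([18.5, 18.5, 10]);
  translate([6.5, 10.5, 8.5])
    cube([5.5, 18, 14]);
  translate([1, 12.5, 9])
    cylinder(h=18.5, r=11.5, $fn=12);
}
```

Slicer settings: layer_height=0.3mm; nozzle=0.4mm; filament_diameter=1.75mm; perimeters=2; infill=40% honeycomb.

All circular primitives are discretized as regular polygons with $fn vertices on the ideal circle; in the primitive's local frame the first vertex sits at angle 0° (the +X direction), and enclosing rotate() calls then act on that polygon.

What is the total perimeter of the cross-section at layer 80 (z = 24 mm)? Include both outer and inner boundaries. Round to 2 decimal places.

At z = 24 mm: the cube is absent (z outside [0, 10]); the cube at (6.5, 10.5) does not reach this height (z outside [8.5, 22.5]); the r=11.5 cylinder at (1, 12.5) contributes a regular 12-gon of circumradius 11.5 (perimeter = 2·12·11.500·sin(180°/12) = 71.43 mm); Taking the union: only the r=11.5 cylinder at (1, 12.5) is present, so the union is just that shape — boundary = 71.43 mm. Overall, the cross-section is a single solid region. Total boundary length (outer) = 71.43 mm.

71.43 mm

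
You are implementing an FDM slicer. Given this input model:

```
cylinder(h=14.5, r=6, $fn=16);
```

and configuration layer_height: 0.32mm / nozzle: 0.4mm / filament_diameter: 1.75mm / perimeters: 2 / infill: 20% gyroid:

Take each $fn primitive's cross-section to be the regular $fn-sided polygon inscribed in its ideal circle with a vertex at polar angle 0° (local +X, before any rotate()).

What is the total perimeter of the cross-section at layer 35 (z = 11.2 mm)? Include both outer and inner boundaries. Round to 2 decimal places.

37.46 mm

At z = 11.2 mm: the r=6 cylinder contributes a regular 16-gon of circumradius 6 (perimeter = 2·16·6.000·sin(180°/16) = 37.46 mm). Overall, the cross-section is a single solid region. Total boundary length (outer) = 37.46 mm.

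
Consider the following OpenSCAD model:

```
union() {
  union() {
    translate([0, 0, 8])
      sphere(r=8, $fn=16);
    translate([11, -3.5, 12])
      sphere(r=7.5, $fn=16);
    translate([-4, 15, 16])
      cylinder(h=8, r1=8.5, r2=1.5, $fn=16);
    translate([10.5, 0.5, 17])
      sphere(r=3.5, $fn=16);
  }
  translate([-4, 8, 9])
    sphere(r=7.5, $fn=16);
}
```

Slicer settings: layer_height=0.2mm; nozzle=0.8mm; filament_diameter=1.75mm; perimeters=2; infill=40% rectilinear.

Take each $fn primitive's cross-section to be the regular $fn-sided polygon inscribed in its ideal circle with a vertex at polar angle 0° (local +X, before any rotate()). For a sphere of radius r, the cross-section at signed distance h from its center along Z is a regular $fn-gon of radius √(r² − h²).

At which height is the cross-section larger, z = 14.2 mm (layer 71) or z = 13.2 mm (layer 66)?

Layer 71 (z = 14.2): the r=8 sphere contributes a regular 16-gon of circumradius √(8²−6.2²) = 5.056 (area = (16/2)·5.056²·sin(360°/16) = 78.25 mm²); the r=7.5 sphere at (11, -3.5) slices to a regular 16-gon of circumradius 7.170 (√(r²−h²) with h=2.2 from center) (area = (16/2)·7.170²·sin(360°/16) = 157.39 mm²); the cone at (-4, 15) is absent (z outside [16, 24]); the r=3.5 sphere at (10.5, 0.5) contributes a regular 16-gon of circumradius √(3.5²−2.8²) = 2.100 (area = (16/2)·2.100²·sin(360°/16) = 13.50 mm²); Merging all regions: the regions partially overlap — summed areas 249.14 mm² minus the doubly-counted overlap 14.71 mm² gives 234.43 mm² — area = 234.43 mm²; the sphere at (-4, 8): section is a regular 16-gon, circumradius = √(r²−h²) = √(7.5²−5.2²) = 5.405 (area = (16/2)·5.405²·sin(360°/16) = 89.43 mm²); Merging all regions: the regions partially overlap — summed areas 323.86 mm² minus the doubly-counted overlap 4.84 mm² gives 319.02 mm² — area = 319.02 mm². So its area = 319.02 mm². Layer 66 (z = 13.2): the sphere: section is a regular 16-gon, circumradius = √(r²−h²) = √(8²−5.2²) = 6.079 (area = (16/2)·6.079²·sin(360°/16) = 113.15 mm²); the r=7.5 sphere at (11, -3.5) slices to a regular 16-gon of circumradius 7.403 (√(r²−h²) with h=1.2 from center) (area = (16/2)·7.403²·sin(360°/16) = 167.80 mm²); the cone at (-4, 15) does not reach this height (z outside [16, 24]); the sphere at (10.5, 0.5) is not intersected at this z (|z−center|=3.800 > r=3.5); Taking the union: the regions partially overlap — summed areas 280.95 mm² minus the doubly-counted overlap 7.88 mm² gives 273.07 mm² — area = 273.07 mm²; the sphere at (-4, 8): section is a regular 16-gon, circumradius = √(r²−h²) = √(7.5²−4.2²) = 6.214 (area = (16/2)·6.214²·sin(360°/16) = 118.20 mm²); Taking the union: the regions partially overlap — summed areas 391.28 mm² minus the doubly-counted overlap 17.95 mm² gives 373.33 mm² — area = 373.33 mm². So its area = 373.33 mm². Layer 66 is larger (373.33 vs 319.02 mm²).

layer 66 (z = 13.2 mm)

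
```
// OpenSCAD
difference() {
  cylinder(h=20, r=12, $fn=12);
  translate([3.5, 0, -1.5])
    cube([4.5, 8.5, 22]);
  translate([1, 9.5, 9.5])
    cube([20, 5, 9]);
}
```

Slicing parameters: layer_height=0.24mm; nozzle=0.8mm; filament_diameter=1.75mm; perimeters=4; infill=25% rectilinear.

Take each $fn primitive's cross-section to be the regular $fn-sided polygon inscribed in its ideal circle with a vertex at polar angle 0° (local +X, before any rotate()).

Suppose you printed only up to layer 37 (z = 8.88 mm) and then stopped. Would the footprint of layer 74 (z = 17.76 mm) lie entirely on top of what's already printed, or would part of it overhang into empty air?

Compare the two slices. At z = 8.88: the cylinder: section is a regular 12-gon, circumradius r=12 (area = (12/2)·12.000²·sin(360°/12) = 432.00 mm²); the cube at (3.5, 0) (footprint 4.5×8.5) is included at this height (area 38.25 mm²); the cube at (1, 9.5) is absent (z outside [9.5, 18.5]); Taking the first minus the rest: starting from the r=12 cylinder (432.00 mm²), the 4.5×8.5 cube at (3.5, 0) partially overlaps it — only the 38.24 mm² overlap (of its 38.25 mm²) is removed, clipping the outline — area = 393.76 mm². At z = 17.76: the r=12 cylinder gives a regular 12-gon of circumradius 12 (constant along its height) (area = (12/2)·12.000²·sin(360°/12) = 432.00 mm²); the cube at (3.5, 0) (footprint 4.5×8.5) is included at this height (area 38.25 mm²); the cube at (1, 9.5) is present — its section is the full 20×5 rectangle (area 100.00 mm²); After the difference (first − rest): starting from the r=12 cylinder (432.00 mm²), the 4.5×8.5 cube at (3.5, 0) partially overlaps it — only the 38.24 mm² overlap (of its 38.25 mm²) is removed, clipping the outline; the 20×5 cube at (1, 9.5) partially overlaps it — only the 8.21 mm² overlap (of its 100.00 mm²) is removed, clipping the outline — area = 385.55 mm². Checking containment: the cross-section at z = 17.76 is a subset of the cross-section at z = 8.88.

entirely on top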